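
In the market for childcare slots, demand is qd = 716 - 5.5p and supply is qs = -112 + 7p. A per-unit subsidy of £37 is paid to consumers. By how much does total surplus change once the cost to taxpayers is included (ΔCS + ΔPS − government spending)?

Pre-subsidy: 716 - 5.5p = -112 + 7p gives p* = 66.24, q* = 351.68.
With the rebate, buyers effectively pay pb = ps − 37, where ps is the price sellers receive.
Demand in terms of ps becomes qd = 716 − 5.5(ps − 37) = 919.5 - 5.5ps. Setting this equal to supply: 919.5 - 5.5ps = -112 + 7ps, so ps = 82.52.
Buyers pay pb = 82.52 − 37 = 45.52; q' = -112 + 7·82.52 = 465.64.
ΔCS = ½(351.68 + 465.64)(66.24 − 45.52) = 8467.4352; ΔPS = ½(351.68 + 465.64)(82.52 − 66.24) = 6652.9848.
Government spending = 37 × 465.64 = 17228.68.
Net change = 8467.4352 + 6652.9848 − 17228.68 = -2108.26. The loss equals the DWL triangle ½·37·113.96.

Net change in total surplus = -£2108.26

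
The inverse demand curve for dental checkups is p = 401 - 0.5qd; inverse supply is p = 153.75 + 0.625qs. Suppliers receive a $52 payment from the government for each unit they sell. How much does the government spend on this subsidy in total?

Government cost = $13832

Pre-subsidy: 401 - 0.5q = 153.75 + 0.625q gives q* = 1978/9 and p* = 2620/9.
With the subsidy, sellers receive ps = pb + 52 for each unit, where pb is the price buyers pay.
On the curves, pb = 401 - 0.5q and ps = 153.75 + 0.625q; the wedge ps − pb = 52 gives 153.75 + 0.625q − (401 - 0.5q) = 52, so q' = 266.
Then pb = 401 − 0.5·266 = 268 and ps = 153.75 + 0.625·266 = 320.
Government outlay = subsidy × quantity = 52 × 266 = 13832.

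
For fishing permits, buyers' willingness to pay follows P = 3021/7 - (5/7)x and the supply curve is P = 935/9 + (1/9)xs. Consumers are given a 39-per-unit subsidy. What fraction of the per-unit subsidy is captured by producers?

Pre-subsidy: 3021/7 - (5/7)x = 935/9 + (1/9)x gives x* = 397 and P* = 148.
With the rebate, buyers effectively pay Pb = Ps − 39, where Ps is the price sellers receive.
On the curves, Pb = 3021/7 - (5/7)x and Ps = 935/9 + (1/9)x; the wedge Ps − Pb = 39 gives 935/9 + (1/9)x − (3021/7 - (5/7)x) = 39, so x' = 444.25.
Then Pb = 3021/7 − (5/7)·444.25 = 114.25 and Ps = 935/9 + (1/9)·444.25 = 153.25.
Buyers' price falls by P* − Pb = 148 − 114.25 = 33.75; sellers' price rises by Ps − P* = 153.25 − 148 = 5.25.
So producers capture 5.25/39 = 7/52 of each unit of subsidy.

Producer share = 7/52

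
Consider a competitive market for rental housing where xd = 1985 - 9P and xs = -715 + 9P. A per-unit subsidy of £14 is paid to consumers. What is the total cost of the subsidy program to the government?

Pre-subsidy: 1985 - 9P = -715 + 9P gives P* = 150, x* = 635.
With the rebate, buyers effectively pay Pb = Ps − 14, where Ps is the price sellers receive.
Demand in terms of Ps becomes xd = 1985 − 9(Ps − 14) = 2111 - 9Ps. Setting this equal to supply: 2111 - 9Ps = -715 + 9Ps, so Ps = 157.
Buyers pay Pb = 157 − 14 = 143; x' = -715 + 9·157 = 698.
Government outlay = subsidy × quantity = 14 × 698 = 9772.

Government cost = £9772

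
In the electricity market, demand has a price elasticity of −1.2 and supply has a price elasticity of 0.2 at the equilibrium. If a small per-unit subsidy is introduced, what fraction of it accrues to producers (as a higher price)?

Producer share = 6/7

For a small subsidy around the equilibrium, the benefit split depends on the relative slopes, which at a point are proportional to the elasticities.
Buyer share = εs/(εs + |εd|) = 0.2/(0.2 + 1.2) = 1/7; seller share = |εd|/(εs + |εd|) = 6/7.
So producers capture 6/7 of the subsidy.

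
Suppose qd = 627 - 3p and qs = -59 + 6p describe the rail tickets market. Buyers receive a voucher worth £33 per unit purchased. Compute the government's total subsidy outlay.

Government cost = £15323

Pre-subsidy: 627 - 3p = -59 + 6p gives p* = 686/9, q* = 1195/3.
With the rebate, buyers effectively pay pb = ps − 33, where ps is the price sellers receive.
Demand in terms of ps becomes qd = 627 − 3(ps − 33) = 726 - 3ps. Setting this equal to supply: 726 - 3ps = -59 + 6ps, so ps = 785/9.
Buyers pay pb = 785/9 − 33 = 488/9; q' = -59 + 6·(785/9) = 1393/3.
Government outlay = subsidy × quantity = 33 × 1393/3 = 15323.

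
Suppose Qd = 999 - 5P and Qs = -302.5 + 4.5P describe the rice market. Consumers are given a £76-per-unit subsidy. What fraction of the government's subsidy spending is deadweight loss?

DWL / government spending = 45/247

Pre-subsidy: 999 - 5P = -302.5 + 4.5P gives P* = 137, Q* = 314.
With the rebate, buyers effectively pay Pb = Ps − 76, where Ps is the price sellers receive.
Demand in terms of Ps becomes Qd = 999 − 5(Ps − 76) = 1379 - 5Ps. Setting this equal to supply: 1379 - 5Ps = -302.5 + 4.5Ps, so Ps = 177.
Buyers pay Pb = 177 − 76 = 101; Q' = -302.5 + 4.5·177 = 494.
ΔCS = ½(314 + 494)(137 − 101) = 14544; ΔPS = ½(314 + 494)(177 − 137) = 16160.
Government spending = 76 × 494 = 37544.
DWL = ½ × 76 × (494 − 314) = 6840; fraction = 6840 / 37544 = 45/247.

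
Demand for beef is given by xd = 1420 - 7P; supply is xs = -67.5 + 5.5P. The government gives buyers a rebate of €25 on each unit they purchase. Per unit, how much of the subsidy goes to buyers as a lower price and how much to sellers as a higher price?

Buyers gain €11 per unit; sellers gain €14 per unit

Pre-subsidy: 1420 - 7P = -67.5 + 5.5P gives P* = 119, x* = 587.
With the rebate, buyers effectively pay Pb = Ps − 25, where Ps is the price sellers receive.
Demand in terms of Ps becomes xd = 1420 − 7(Ps − 25) = 1595 - 7Ps. Setting this equal to supply: 1595 - 7Ps = -67.5 + 5.5Ps, so Ps = 133.
Buyers pay Pb = 133 − 25 = 108; x' = -67.5 + 5.5·133 = 664.
Buyers' price falls by P* − Pb = 119 − 108 = 11; sellers' price rises by Ps − P* = 133 − 119 = 14.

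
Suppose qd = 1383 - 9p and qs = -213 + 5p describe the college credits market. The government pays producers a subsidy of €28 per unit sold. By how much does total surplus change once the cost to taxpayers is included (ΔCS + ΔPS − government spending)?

Net change in total surplus = -€1260

Pre-subsidy: 1383 - 9p = -213 + 5p gives p* = 114, q* = 357.
With the subsidy, sellers receive ps = pb + 28 for each unit, where pb is the price buyers pay.
Supply in terms of pb becomes qs = -213 + 5(pb + 28) = -73 + 5pb. Setting this equal to demand: 1383 - 9pb = -73 + 5pb, so pb = 104.
Sellers receive ps = 104 + 28 = 132; q' = 1383 − 9·104 = 447.
ΔCS = ½(357 + 447)(114 − 104) = 4020; ΔPS = ½(357 + 447)(132 − 114) = 7236.
Government spending = 28 × 447 = 12516.
Net change = 4020 + 7236 − 12516 = -1260. The loss equals the DWL triangle ½·28·90.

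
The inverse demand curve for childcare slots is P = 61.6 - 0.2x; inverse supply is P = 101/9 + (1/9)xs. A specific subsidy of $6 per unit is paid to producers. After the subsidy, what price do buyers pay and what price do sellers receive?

Buyers pay 355/14; sellers receive 439/14

Pre-subsidy: 61.6 - 0.2x = 101/9 + (1/9)x gives x* = 2267/14 and P* = 409/14.
With the subsidy, sellers receive Ps = Pb + 6 for each unit, where Pb is the price buyers pay.
On the curves, Pb = 61.6 - 0.2x and Ps = 101/9 + (1/9)x; the wedge Ps − Pb = 6 gives 101/9 + (1/9)x − (61.6 - 0.2x) = 6, so x' = 2537/14.
Then Pb = 61.6 − 0.2·(2537/14) = 355/14 and Ps = 101/9 + (1/9)·(2537/14) = 439/14.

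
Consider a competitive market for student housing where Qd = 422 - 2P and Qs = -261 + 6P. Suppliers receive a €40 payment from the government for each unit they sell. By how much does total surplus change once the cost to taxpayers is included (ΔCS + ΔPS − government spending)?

Net change in total surplus = -€1200

Pre-subsidy: 422 - 2P = -261 + 6P gives P* = 85.375, Q* = 251.25.
With the subsidy, sellers receive Ps = Pb + 40 for each unit, where Pb is the price buyers pay.
Supply in terms of Pb becomes Qs = -261 + 6(Pb + 40) = -21 + 6Pb. Setting this equal to demand: 422 - 2Pb = -21 + 6Pb, so Pb = 55.375.
Sellers receive Ps = 55.375 + 40 = 95.375; Q' = 422 − 2·55.375 = 311.25.
ΔCS = ½(251.25 + 311.25)(85.375 − 55.375) = 8437.5; ΔPS = ½(251.25 + 311.25)(95.375 − 85.375) = 2812.5.
Government spending = 40 × 311.25 = 12450.
Net change = 8437.5 + 2812.5 − 12450 = -1200. The loss equals the DWL triangle ½·40·60.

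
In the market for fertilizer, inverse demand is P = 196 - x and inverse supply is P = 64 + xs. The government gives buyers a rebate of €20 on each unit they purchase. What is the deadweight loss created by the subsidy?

Pre-subsidy: 196 - x = 64 + x gives x* = 66 and P* = 130.
With the rebate, buyers effectively pay Pb = Ps − 20, where Ps is the price sellers receive.
On the curves, Pb = 196 - x and Ps = 64 + x; the wedge Ps − Pb = 20 gives 64 + x − (196 - x) = 20, so x' = 76.
Then Pb = 196 − 1·76 = 120 and Ps = 64 + 1·76 = 140.
The subsidy expands output by 76 − 66 = 10 past the efficient level; on those units the gap between marginal cost and willingness to pay runs from 0 up to 20.
DWL = ½ × 20 × 10 = 100.

Deadweight loss = €100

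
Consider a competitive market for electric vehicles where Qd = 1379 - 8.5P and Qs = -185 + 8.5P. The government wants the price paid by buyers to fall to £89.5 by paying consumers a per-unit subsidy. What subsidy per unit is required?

Required subsidy s = £5 per unit

At a buyer price of 89.5, quantity demanded is 1379 − 8.5·89.5 = 618.25.
Sellers supply 618.25 only when they receive Ps with -185 + 8.5·Ps = 618.25, i.e. Ps = 94.5.
s = Ps − Pb = 94.5 − 89.5 = 5.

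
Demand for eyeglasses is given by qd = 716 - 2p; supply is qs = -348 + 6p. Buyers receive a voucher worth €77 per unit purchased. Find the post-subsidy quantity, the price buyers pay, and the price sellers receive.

Pre-subsidy: 716 - 2p = -348 + 6p gives p* = 133, q* = 450.
With the rebate, buyers effectively pay pb = ps − 77, where ps is the price sellers receive.
Demand in terms of ps becomes qd = 716 − 2(ps − 77) = 870 - 2ps. Setting this equal to supply: 870 - 2ps = -348 + 6ps, so ps = 152.25.
Buyers pay pb = 152.25 − 77 = 75.25; q' = -348 + 6·152.25 = 565.5.

q' = 565.5; buyers pay €75.25; sellers receive €152.25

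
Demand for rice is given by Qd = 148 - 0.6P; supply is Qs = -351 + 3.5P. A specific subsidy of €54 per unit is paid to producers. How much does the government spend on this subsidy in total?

Pre-subsidy: 148 - 0.6P = -351 + 3.5P gives P* = 4990/41, Q* = 3074/41.
With the subsidy, sellers receive Ps = Pb + 54 for each unit, where Pb is the price buyers pay.
Supply in terms of Pb becomes Qs = -351 + 3.5(Pb + 54) = -162 + 3.5Pb. Setting this equal to demand: 148 - 0.6Pb = -162 + 3.5Pb, so Pb = 3100/41.
Sellers receive Ps = 3100/41 + 54 = 5314/41; Q' = 148 − 0.6·(3100/41) = 4208/41.
Government outlay = subsidy × quantity = 54 × 4208/41 = 227232/41.

Government cost = 227232/41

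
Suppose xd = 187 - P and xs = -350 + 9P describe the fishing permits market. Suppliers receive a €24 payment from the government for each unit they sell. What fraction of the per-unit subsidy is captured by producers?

Pre-subsidy: 187 - P = -350 + 9P gives P* = 53.7, x* = 133.3.
With the subsidy, sellers receive Ps = Pb + 24 for each unit, where Pb is the price buyers pay.
Supply in terms of Pb becomes xs = -350 + 9(Pb + 24) = -134 + 9Pb. Setting this equal to demand: 187 - Pb = -134 + 9Pb, so Pb = 32.1.
Sellers receive Ps = 32.1 + 24 = 56.1; x' = 187 − 1·32.1 = 154.9.
Buyers' price falls by P* − Pb = 53.7 − 32.1 = 21.6; sellers' price rises by Ps − P* = 56.1 − 53.7 = 2.4.
So producers capture 2.4/24 = 0.1 of each unit of subsidy.

Producer share = 0.1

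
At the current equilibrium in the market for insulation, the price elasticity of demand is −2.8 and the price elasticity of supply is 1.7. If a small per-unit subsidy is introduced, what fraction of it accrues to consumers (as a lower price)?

Consumer share = 17/45

For a small subsidy around the equilibrium, the benefit split depends on the relative slopes, which at a point are proportional to the elasticities.
Buyer share = εs/(εs + |εd|) = 1.7/(1.7 + 2.8) = 17/45; seller share = |εd|/(εs + |εd|) = 28/45.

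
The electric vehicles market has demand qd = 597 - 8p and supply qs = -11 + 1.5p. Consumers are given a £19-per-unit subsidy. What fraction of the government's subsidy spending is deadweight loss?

DWL / government spending = 12/109

Pre-subsidy: 597 - 8p = -11 + 1.5p gives p* = 64, q* = 85.
With the rebate, buyers effectively pay pb = ps − 19, where ps is the price sellers receive.
Demand in terms of ps becomes qd = 597 − 8(ps − 19) = 749 - 8ps. Setting this equal to supply: 749 - 8ps = -11 + 1.5ps, so ps = 80.
Buyers pay pb = 80 − 19 = 61; q' = -11 + 1.5·80 = 109.
ΔCS = ½(85 + 109)(64 − 61) = 291; ΔPS = ½(85 + 109)(80 − 64) = 1552.
Government spending = 19 × 109 = 2071.
DWL = ½ × 19 × (109 − 85) = 228; fraction = 228 / 2071 = 12/109.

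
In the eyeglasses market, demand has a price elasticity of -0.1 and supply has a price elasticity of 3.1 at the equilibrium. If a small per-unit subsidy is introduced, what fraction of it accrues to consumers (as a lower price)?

Consumer share = 0.96875

For a small subsidy around the equilibrium, the benefit split depends on the relative slopes, which at a point are proportional to the elasticities.
Buyer share = εs/(εs + |εd|) = 3.1/(3.1 + 0.1) = 0.96875; seller share = |εd|/(εs + |εd|) = 0.03125.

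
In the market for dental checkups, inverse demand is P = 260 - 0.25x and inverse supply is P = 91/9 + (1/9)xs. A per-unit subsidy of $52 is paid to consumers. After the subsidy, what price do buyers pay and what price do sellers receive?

Pre-subsidy: 260 - 0.25x = 91/9 + (1/9)x gives x* = 692 and P* = 87.
With the rebate, buyers effectively pay Pb = Ps − 52, where Ps is the price sellers receive.
On the curves, Pb = 260 - 0.25x and Ps = 91/9 + (1/9)x; the wedge Ps − Pb = 52 gives 91/9 + (1/9)x − (260 - 0.25x) = 52, so x' = 836.
Then Pb = 260 − 0.25·836 = 51 and Ps = 91/9 + (1/9)·836 = 103.

Buyers pay $51; sellers receive $103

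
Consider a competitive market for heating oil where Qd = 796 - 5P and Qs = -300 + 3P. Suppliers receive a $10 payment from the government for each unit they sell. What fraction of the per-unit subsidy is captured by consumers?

Pre-subsidy: 796 - 5P = -300 + 3P gives P* = 137, Q* = 111.
With the subsidy, sellers receive Ps = Pb + 10 for each unit, where Pb is the price buyers pay.
Supply in terms of Pb becomes Qs = -300 + 3(Pb + 10) = -270 + 3Pb. Setting this equal to demand: 796 - 5Pb = -270 + 3Pb, so Pb = 133.25.
Sellers receive Ps = 133.25 + 10 = 143.25; Q' = 796 − 5·133.25 = 129.75.
Buyers' price falls by P* − Pb = 137 − 133.25 = 3.75; sellers' price rises by Ps − P* = 143.25 − 137 = 6.25.
So consumers capture 3.75/10 = 0.375 of each unit of subsidy.

Consumer share = 0.375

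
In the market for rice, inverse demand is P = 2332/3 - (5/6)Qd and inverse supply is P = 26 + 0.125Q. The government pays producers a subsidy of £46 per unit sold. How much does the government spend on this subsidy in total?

Government cost = £38272

Pre-subsidy: 2332/3 - (5/6)Q = 26 + 0.125Q gives Q* = 784 and P* = 124.
With the subsidy, sellers receive Ps = Pb + 46 for each unit, where Pb is the price buyers pay.
On the curves, Pb = 2332/3 - (5/6)Q and Ps = 26 + 0.125Q; the wedge Ps − Pb = 46 gives 26 + 0.125Q − (2332/3 - (5/6)Q) = 46, so Q' = 832.
Then Pb = 2332/3 − (5/6)·832 = 84 and Ps = 26 + 0.125·832 = 130.
Government outlay = subsidy × quantity = 46 × 832 = 38272.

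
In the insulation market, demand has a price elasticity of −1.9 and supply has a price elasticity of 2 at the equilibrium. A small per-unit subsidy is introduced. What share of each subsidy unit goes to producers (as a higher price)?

For a small subsidy around the equilibrium, the benefit split depends on the relative slopes, which at a point are proportional to the elasticities.
Buyer share = εs/(εs + |εd|) = 2/(2 + 1.9) = 20/39; seller share = |εd|/(εs + |εd|) = 19/39.
So producers capture 19/39 of the subsidy.

Producer share = 19/39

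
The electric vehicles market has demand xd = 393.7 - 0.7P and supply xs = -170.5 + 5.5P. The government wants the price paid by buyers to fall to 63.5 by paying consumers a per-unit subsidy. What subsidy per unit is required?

Required subsidy s = 31 per unit

At a buyer price of 63.5, quantity demanded is 393.7 − 0.7·63.5 = 349.25.
Sellers supply 349.25 only when they receive Ps with -170.5 + 5.5·Ps = 349.25, i.e. Ps = 94.5.
s = Ps − Pb = 94.5 − 63.5 = 31.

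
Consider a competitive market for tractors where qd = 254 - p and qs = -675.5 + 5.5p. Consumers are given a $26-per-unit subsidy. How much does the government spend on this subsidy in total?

Government cost = $3458

Pre-subsidy: 254 - p = -675.5 + 5.5p gives p* = 143, q* = 111.
With the rebate, buyers effectively pay pb = ps − 26, where ps is the price sellers receive.
Demand in terms of ps becomes qd = 254 − 1(ps − 26) = 280 - ps. Setting this equal to supply: 280 - ps = -675.5 + 5.5ps, so ps = 147.
Buyers pay pb = 147 − 26 = 121; q' = -675.5 + 5.5·147 = 133.
Government outlay = subsidy × quantity = 26 × 133 = 3458.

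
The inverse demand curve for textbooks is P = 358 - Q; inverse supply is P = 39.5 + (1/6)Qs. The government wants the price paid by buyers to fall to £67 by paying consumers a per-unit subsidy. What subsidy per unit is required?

Required subsidy s = £21 per unit

At a buyer price of 67, quantity demanded is 358 − 1·67 = 291.
Sellers supply 291 only when they receive Ps = 39.5 + (1/6)·291 = 88.
s = Ps − Pb = 88 − 67 = 21.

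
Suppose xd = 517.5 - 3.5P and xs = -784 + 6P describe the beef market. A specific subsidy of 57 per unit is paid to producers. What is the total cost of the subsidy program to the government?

Government cost = 9348

Pre-subsidy: 517.5 - 3.5P = -784 + 6P gives P* = 137, x* = 38.
With the subsidy, sellers receive Ps = Pb + 57 for each unit, where Pb is the price buyers pay.
Supply in terms of Pb becomes xs = -784 + 6(Pb + 57) = -442 + 6Pb. Setting this equal to demand: 517.5 - 3.5Pb = -442 + 6Pb, so Pb = 101.
Sellers receive Ps = 101 + 57 = 158; x' = 517.5 − 3.5·101 = 164.
Government outlay = subsidy × quantity = 57 × 164 = 9348.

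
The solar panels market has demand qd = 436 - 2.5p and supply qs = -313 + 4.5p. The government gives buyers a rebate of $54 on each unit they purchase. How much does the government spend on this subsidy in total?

Pre-subsidy: 436 - 2.5p = -313 + 4.5p gives p* = 107, q* = 168.5.
With the rebate, buyers effectively pay pb = ps − 54, where ps is the price sellers receive.
Demand in terms of ps becomes qd = 436 − 2.5(ps − 54) = 571 - 2.5ps. Setting this equal to supply: 571 - 2.5ps = -313 + 4.5ps, so ps = 884/7.
Buyers pay pb = 884/7 − 54 = 506/7; q' = -313 + 4.5·(884/7) = 1787/7.
Government outlay = subsidy × quantity = 54 × 1787/7 = 96498/7.

Government cost = 96498/7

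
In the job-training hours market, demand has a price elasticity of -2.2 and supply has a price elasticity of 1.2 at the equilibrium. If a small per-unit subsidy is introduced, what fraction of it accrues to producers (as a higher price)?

Producer share = 11/17

For a small subsidy around the equilibrium, the benefit split depends on the relative slopes, which at a point are proportional to the elasticities.
Buyer share = εs/(εs + |εd|) = 1.2/(1.2 + 2.2) = 6/17; seller share = |εd|/(εs + |εd|) = 11/17.
So producers capture 11/17 of the subsidy.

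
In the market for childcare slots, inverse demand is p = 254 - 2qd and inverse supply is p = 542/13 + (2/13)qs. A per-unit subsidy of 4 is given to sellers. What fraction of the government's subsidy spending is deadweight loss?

DWL / government spending = 13/1406

Pre-subsidy: 254 - 2q = 542/13 + (2/13)q gives q* = 690/7 and p* = 398/7.
With the subsidy, sellers receive ps = pb + 4 for each unit, where pb is the price buyers pay.
On the curves, pb = 254 - 2q and ps = 542/13 + (2/13)q; the wedge ps − pb = 4 gives 542/13 + (2/13)q − (254 - 2q) = 4, so q' = 703/7.
Then pb = 254 − 2·(703/7) = 372/7 and ps = 542/13 + (2/13)·(703/7) = 400/7.
ΔCS = ½(690/7 + 703/7)(398/7 − 372/7) = 2587/7; ΔPS = ½(690/7 + 703/7)(400/7 − 398/7) = 199/7.
Government spending = 4 × 703/7 = 2812/7.
DWL = ½ × 4 × (703/7 − 690/7) = 26/7; fraction = (26/7) / (2812/7) = 13/1406.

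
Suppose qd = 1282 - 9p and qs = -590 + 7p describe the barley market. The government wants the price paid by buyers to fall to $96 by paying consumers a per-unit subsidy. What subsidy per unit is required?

At a buyer price of 96, quantity demanded is 1282 − 9·96 = 418.
Sellers supply 418 only when they receive ps with -590 + 7·ps = 418, i.e. ps = 144.
s = ps − pb = 144 − 96 = 48.

Required subsidy s = $48 per unit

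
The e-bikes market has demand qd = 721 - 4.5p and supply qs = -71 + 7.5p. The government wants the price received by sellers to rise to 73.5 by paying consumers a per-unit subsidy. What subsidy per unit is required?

At a seller price of 73.5, quantity supplied is -71 + 7.5·73.5 = 480.25.
Buyers absorb 480.25 only when they pay pb with 721 − 4.5·pb = 480.25, i.e. pb = 53.5.
s = ps − pb = 73.5 − 53.5 = 20.

Required subsidy s = 20 per unit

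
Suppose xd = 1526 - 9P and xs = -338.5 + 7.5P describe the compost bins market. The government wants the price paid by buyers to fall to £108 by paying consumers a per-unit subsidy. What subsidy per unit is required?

At a buyer price of 108, quantity demanded is 1526 − 9·108 = 554.
Sellers supply 554 only when they receive Ps with -338.5 + 7.5·Ps = 554, i.e. Ps = 119.
s = Ps − Pb = 119 − 108 = 11.

Required subsidy s = £11 per unit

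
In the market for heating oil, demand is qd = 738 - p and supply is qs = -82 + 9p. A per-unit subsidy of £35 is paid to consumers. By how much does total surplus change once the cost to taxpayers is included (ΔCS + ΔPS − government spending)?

Net change in total surplus = -£551.25

Pre-subsidy: 738 - p = -82 + 9p gives p* = 82, q* = 656.
With the rebate, buyers effectively pay pb = ps − 35, where ps is the price sellers receive.
Demand in terms of ps becomes qd = 738 − 1(ps − 35) = 773 - ps. Setting this equal to supply: 773 - ps = -82 + 9ps, so ps = 85.5.
Buyers pay pb = 85.5 − 35 = 50.5; q' = -82 + 9·85.5 = 687.5.
ΔCS = ½(656 + 687.5)(82 − 50.5) = 21160.125; ΔPS = ½(656 + 687.5)(85.5 − 82) = 2351.125.
Government spending = 35 × 687.5 = 24062.5.
Net change = 21160.125 + 2351.125 − 24062.5 = -551.25. The loss equals the DWL triangle ½·35·31.5.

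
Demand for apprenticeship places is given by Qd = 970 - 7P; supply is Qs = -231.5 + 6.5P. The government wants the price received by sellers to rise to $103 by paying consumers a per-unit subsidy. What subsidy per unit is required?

At a seller price of 103, quantity supplied is -231.5 + 6.5·103 = 438.
Buyers absorb 438 only when they pay Pb with 970 − 7·Pb = 438, i.e. Pb = 76.
s = Ps − Pb = 103 − 76 = 27.

Required subsidy s = $27 per unit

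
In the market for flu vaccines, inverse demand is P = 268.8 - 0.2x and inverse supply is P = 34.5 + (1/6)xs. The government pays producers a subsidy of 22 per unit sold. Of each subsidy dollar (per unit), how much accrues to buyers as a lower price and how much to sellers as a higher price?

Pre-subsidy: 268.8 - 0.2x = 34.5 + (1/6)x gives x* = 639 and P* = 141.
With the subsidy, sellers receive Ps = Pb + 22 for each unit, where Pb is the price buyers pay.
On the curves, Pb = 268.8 - 0.2x and Ps = 34.5 + (1/6)x; the wedge Ps − Pb = 22 gives 34.5 + (1/6)x − (268.8 - 0.2x) = 22, so x' = 699.
Then Pb = 268.8 − 0.2·699 = 129 and Ps = 34.5 + (1/6)·699 = 151.
Buyers' price falls by P* − Pb = 141 − 129 = 12; sellers' price rises by Ps − P* = 151 − 141 = 10.

Buyers gain 12 per unit; sellers gain 10 per unit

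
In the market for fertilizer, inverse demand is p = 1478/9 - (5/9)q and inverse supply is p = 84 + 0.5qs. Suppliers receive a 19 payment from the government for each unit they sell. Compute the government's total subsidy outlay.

Pre-subsidy: 1478/9 - (5/9)q = 84 + 0.5q gives q* = 76 and p* = 122.
With the subsidy, sellers receive ps = pb + 19 for each unit, where pb is the price buyers pay.
On the curves, pb = 1478/9 - (5/9)q and ps = 84 + 0.5q; the wedge ps − pb = 19 gives 84 + 0.5q − (1478/9 - (5/9)q) = 19, so q' = 94.
Then pb = 1478/9 − (5/9)·94 = 112 and ps = 84 + 0.5·94 = 131.
Government outlay = subsidy × quantity = 19 × 94 = 1786.

Government cost = 1786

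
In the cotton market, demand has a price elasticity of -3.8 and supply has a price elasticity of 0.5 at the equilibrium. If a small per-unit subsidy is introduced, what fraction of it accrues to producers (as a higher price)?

For a small subsidy around the equilibrium, the benefit split depends on the relative slopes, which at a point are proportional to the elasticities.
Buyer share = εs/(εs + |εd|) = 0.5/(0.5 + 3.8) = 5/43; seller share = |εd|/(εs + |εd|) = 38/43.
So producers capture 38/43 of the subsidy.

Producer share = 38/43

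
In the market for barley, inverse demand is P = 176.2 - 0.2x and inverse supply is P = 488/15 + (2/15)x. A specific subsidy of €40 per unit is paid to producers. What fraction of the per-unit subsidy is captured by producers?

Pre-subsidy: 176.2 - 0.2x = 488/15 + (2/15)x gives x* = 431 and P* = 90.
With the subsidy, sellers receive Ps = Pb + 40 for each unit, where Pb is the price buyers pay.
On the curves, Pb = 176.2 - 0.2x and Ps = 488/15 + (2/15)x; the wedge Ps − Pb = 40 gives 488/15 + (2/15)x − (176.2 - 0.2x) = 40, so x' = 551.
Then Pb = 176.2 − 0.2·551 = 66 and Ps = 488/15 + (2/15)·551 = 106.
Buyers' price falls by P* − Pb = 90 − 66 = 24; sellers' price rises by Ps − P* = 106 − 90 = 16.
So producers capture 16/40 = 0.4 of each unit of subsidy.

Producer share = 0.4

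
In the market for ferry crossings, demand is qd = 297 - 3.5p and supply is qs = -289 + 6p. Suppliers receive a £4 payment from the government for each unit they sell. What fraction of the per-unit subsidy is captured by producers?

Producer share = 7/19

Pre-subsidy: 297 - 3.5p = -289 + 6p gives p* = 1172/19, q* = 1541/19.
With the subsidy, sellers receive ps = pb + 4 for each unit, where pb is the price buyers pay.
Supply in terms of pb becomes qs = -289 + 6(pb + 4) = -265 + 6pb. Setting this equal to demand: 297 - 3.5pb = -265 + 6pb, so pb = 1124/19.
Sellers receive ps = 1124/19 + 4 = 1200/19; q' = 297 − 3.5·(1124/19) = 1709/19.
Buyers' price falls by p* − pb = 1172/19 − 1124/19 = 48/19; sellers' price rises by ps − p* = 1200/19 − 1172/19 = 28/19.
So producers capture (28/19)/4 = 7/19 of each unit of subsidy.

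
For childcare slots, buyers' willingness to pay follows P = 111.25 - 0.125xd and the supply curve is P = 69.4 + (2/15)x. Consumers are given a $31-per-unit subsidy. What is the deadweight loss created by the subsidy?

Pre-subsidy: 111.25 - 0.125x = 69.4 + (2/15)x gives x* = 162 and P* = 91.
With the rebate, buyers effectively pay Pb = Ps − 31, where Ps is the price sellers receive.
On the curves, Pb = 111.25 - 0.125x and Ps = 69.4 + (2/15)x; the wedge Ps − Pb = 31 gives 69.4 + (2/15)x − (111.25 - 0.125x) = 31, so x' = 282.
Then Pb = 111.25 − 0.125·282 = 76 and Ps = 69.4 + (2/15)·282 = 107.
The subsidy expands output by 282 − 162 = 120 past the efficient level; on those units the gap between marginal cost and willingness to pay runs from 0 up to 31.
DWL = ½ × 31 × 120 = 1860.

Deadweight loss = $1860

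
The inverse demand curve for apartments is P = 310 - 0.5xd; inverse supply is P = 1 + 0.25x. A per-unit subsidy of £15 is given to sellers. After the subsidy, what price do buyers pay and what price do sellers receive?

Buyers pay £94; sellers receive £109

Pre-subsidy: 310 - 0.5x = 1 + 0.25x gives x* = 412 and P* = 104.
With the subsidy, sellers receive Ps = Pb + 15 for each unit, where Pb is the price buyers pay.
On the curves, Pb = 310 - 0.5x and Ps = 1 + 0.25x; the wedge Ps − Pb = 15 gives 1 + 0.25x − (310 - 0.5x) = 15, so x' = 432.
Then Pb = 310 − 0.5·432 = 94 and Ps = 1 + 0.25·432 = 109.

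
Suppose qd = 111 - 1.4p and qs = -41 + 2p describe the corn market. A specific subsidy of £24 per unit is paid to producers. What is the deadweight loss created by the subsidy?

Deadweight loss = 4032/17

Pre-subsidy: 111 - 1.4p = -41 + 2p gives p* = 760/17, q* = 823/17.
With the subsidy, sellers receive ps = pb + 24 for each unit, where pb is the price buyers pay.
Supply in terms of pb becomes qs = -41 + 2(pb + 24) = 7 + 2pb. Setting this equal to demand: 111 - 1.4pb = 7 + 2pb, so pb = 520/17.
Sellers receive ps = 520/17 + 24 = 928/17; q' = 111 − 1.4·(520/17) = 1159/17.
The subsidy expands output by 1159/17 − 823/17 = 336/17 past the efficient level; on those units the gap between marginal cost and willingness to pay runs from 0 up to 24.
DWL = ½ × 24 × 336/17 = 4032/17.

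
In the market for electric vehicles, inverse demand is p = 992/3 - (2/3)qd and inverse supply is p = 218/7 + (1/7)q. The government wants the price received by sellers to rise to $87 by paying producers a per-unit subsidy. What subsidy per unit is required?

Required subsidy s = $17 per unit

At a seller price of 87, quantity supplied is -218 + 7·87 = 391.
Buyers absorb 391 only when they pay pb = 992/3 − (2/3)·391 = 70.
s = ps − pb = 87 − 70 = 17.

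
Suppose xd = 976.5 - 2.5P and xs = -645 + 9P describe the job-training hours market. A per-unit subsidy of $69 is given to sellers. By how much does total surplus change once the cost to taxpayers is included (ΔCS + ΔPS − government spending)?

Net change in total surplus = -$4657.5

Pre-subsidy: 976.5 - 2.5P = -645 + 9P gives P* = 141, x* = 624.
With the subsidy, sellers receive Ps = Pb + 69 for each unit, where Pb is the price buyers pay.
Supply in terms of Pb becomes xs = -645 + 9(Pb + 69) = -24 + 9Pb. Setting this equal to demand: 976.5 - 2.5Pb = -24 + 9Pb, so Pb = 87.
Sellers receive Ps = 87 + 69 = 156; x' = 976.5 − 2.5·87 = 759.
ΔCS = ½(624 + 759)(141 − 87) = 37341; ΔPS = ½(624 + 759)(156 − 141) = 10372.5.
Government spending = 69 × 759 = 52371.
Net change = 37341 + 10372.5 − 52371 = -4657.5. The loss equals the DWL triangle ½·69·135.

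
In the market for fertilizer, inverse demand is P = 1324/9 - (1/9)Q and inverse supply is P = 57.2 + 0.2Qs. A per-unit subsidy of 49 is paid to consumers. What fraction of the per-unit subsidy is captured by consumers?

Consumer share = 5/14

Pre-subsidy: 1324/9 - (1/9)Q = 57.2 + 0.2Q gives Q* = 289 and P* = 115.
With the rebate, buyers effectively pay Pb = Ps − 49, where Ps is the price sellers receive.
On the curves, Pb = 1324/9 - (1/9)Q and Ps = 57.2 + 0.2Q; the wedge Ps − Pb = 49 gives 57.2 + 0.2Q − (1324/9 - (1/9)Q) = 49, so Q' = 446.5.
Then Pb = 1324/9 − (1/9)·446.5 = 97.5 and Ps = 57.2 + 0.2·446.5 = 146.5.
Buyers' price falls by P* − Pb = 115 − 97.5 = 17.5; sellers' price rises by Ps − P* = 146.5 − 115 = 31.5.
So consumers capture 17.5/49 = 5/14 of each unit of subsidy.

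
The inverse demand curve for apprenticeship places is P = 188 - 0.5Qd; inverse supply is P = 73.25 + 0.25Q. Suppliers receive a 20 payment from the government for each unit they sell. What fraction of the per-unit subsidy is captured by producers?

Producer share = 1/3

Pre-subsidy: 188 - 0.5Q = 73.25 + 0.25Q gives Q* = 153 and P* = 111.5.
With the subsidy, sellers receive Ps = Pb + 20 for each unit, where Pb is the price buyers pay.
On the curves, Pb = 188 - 0.5Q and Ps = 73.25 + 0.25Q; the wedge Ps − Pb = 20 gives 73.25 + 0.25Q − (188 - 0.5Q) = 20, so Q' = 539/3.
Then Pb = 188 − 0.5·(539/3) = 589/6 and Ps = 73.25 + 0.25·(539/3) = 709/6.
Buyers' price falls by P* − Pb = 111.5 − 589/6 = 40/3; sellers' price rises by Ps − P* = 709/6 − 111.5 = 20/3.
So producers capture (20/3)/20 = 1/3 of each unit of subsidy.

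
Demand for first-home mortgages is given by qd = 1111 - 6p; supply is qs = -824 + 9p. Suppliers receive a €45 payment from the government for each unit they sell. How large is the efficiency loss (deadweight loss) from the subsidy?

Pre-subsidy: 1111 - 6p = -824 + 9p gives p* = 129, q* = 337.
With the subsidy, sellers receive ps = pb + 45 for each unit, where pb is the price buyers pay.
Supply in terms of pb becomes qs = -824 + 9(pb + 45) = -419 + 9pb. Setting this equal to demand: 1111 - 6pb = -419 + 9pb, so pb = 102.
Sellers receive ps = 102 + 45 = 147; q' = 1111 − 6·102 = 499.
The subsidy expands output by 499 − 337 = 162 past the efficient level; on those units the gap between marginal cost and willingness to pay runs from 0 up to 45.
DWL = ½ × 45 × 162 = 3645.

Deadweight loss = €3645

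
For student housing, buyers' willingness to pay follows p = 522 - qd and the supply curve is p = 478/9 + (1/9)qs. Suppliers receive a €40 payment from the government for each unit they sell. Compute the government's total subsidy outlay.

Pre-subsidy: 522 - q = 478/9 + (1/9)q gives q* = 422 and p* = 100.
With the subsidy, sellers receive ps = pb + 40 for each unit, where pb is the price buyers pay.
On the curves, pb = 522 - q and ps = 478/9 + (1/9)q; the wedge ps − pb = 40 gives 478/9 + (1/9)q − (522 - q) = 40, so q' = 458.
Then pb = 522 − 1·458 = 64 and ps = 478/9 + (1/9)·458 = 104.
Government outlay = subsidy × quantity = 40 × 458 = 18320.

Government cost = €18320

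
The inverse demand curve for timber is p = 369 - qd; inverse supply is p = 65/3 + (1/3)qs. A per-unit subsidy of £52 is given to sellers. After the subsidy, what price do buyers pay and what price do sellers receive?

Buyers pay £69.5; sellers receive £121.5

Pre-subsidy: 369 - q = 65/3 + (1/3)q gives q* = 260.5 and p* = 108.5.
With the subsidy, sellers receive ps = pb + 52 for each unit, where pb is the price buyers pay.
On the curves, pb = 369 - q and ps = 65/3 + (1/3)q; the wedge ps − pb = 52 gives 65/3 + (1/3)q − (369 - q) = 52, so q' = 299.5.
Then pb = 369 − 1·299.5 = 69.5 and ps = 65/3 + (1/3)·299.5 = 121.5.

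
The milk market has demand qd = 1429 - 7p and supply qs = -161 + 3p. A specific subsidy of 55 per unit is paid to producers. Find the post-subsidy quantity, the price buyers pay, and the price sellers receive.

q' = 431.5; buyers pay 142.5; sellers receive 197.5

Pre-subsidy: 1429 - 7p = -161 + 3p gives p* = 159, q* = 316.
With the subsidy, sellers receive ps = pb + 55 for each unit, where pb is the price buyers pay.
Supply in terms of pb becomes qs = -161 + 3(pb + 55) = 4 + 3pb. Setting this equal to demand: 1429 - 7pb = 4 + 3pb, so pb = 142.5.
Sellers receive ps = 142.5 + 55 = 197.5; q' = 1429 − 7·142.5 = 431.5.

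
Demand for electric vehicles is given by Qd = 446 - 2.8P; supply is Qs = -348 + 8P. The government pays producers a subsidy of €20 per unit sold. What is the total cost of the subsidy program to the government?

Pre-subsidy: 446 - 2.8P = -348 + 8P gives P* = 1985/27, Q* = 6484/27.
With the subsidy, sellers receive Ps = Pb + 20 for each unit, where Pb is the price buyers pay.
Supply in terms of Pb becomes Qs = -348 + 8(Pb + 20) = -188 + 8Pb. Setting this equal to demand: 446 - 2.8Pb = -188 + 8Pb, so Pb = 1585/27.
Sellers receive Ps = 1585/27 + 20 = 2125/27; Q' = 446 − 2.8·(1585/27) = 7604/27.
Government outlay = subsidy × quantity = 20 × 7604/27 = 152080/27.

Government cost = 152080/27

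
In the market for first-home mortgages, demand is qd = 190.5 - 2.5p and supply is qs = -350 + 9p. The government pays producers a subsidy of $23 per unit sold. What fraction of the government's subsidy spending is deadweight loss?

DWL / government spending = 45/236

Pre-subsidy: 190.5 - 2.5p = -350 + 9p gives p* = 47, q* = 73.
With the subsidy, sellers receive ps = pb + 23 for each unit, where pb is the price buyers pay.
Supply in terms of pb becomes qs = -350 + 9(pb + 23) = -143 + 9pb. Setting this equal to demand: 190.5 - 2.5pb = -143 + 9pb, so pb = 29.
Sellers receive ps = 29 + 23 = 52; q' = 190.5 − 2.5·29 = 118.
ΔCS = ½(73 + 118)(47 − 29) = 1719; ΔPS = ½(73 + 118)(52 − 47) = 477.5.
Government spending = 23 × 118 = 2714.
DWL = ½ × 23 × (118 − 73) = 517.5; fraction = 517.5 / 2714 = 45/236.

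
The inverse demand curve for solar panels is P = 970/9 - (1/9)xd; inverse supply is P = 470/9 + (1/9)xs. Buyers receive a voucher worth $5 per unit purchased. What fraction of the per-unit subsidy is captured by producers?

Producer share = 0.5

Pre-subsidy: 970/9 - (1/9)x = 470/9 + (1/9)x gives x* = 250 and P* = 80.
With the rebate, buyers effectively pay Pb = Ps − 5, where Ps is the price sellers receive.
On the curves, Pb = 970/9 - (1/9)x and Ps = 470/9 + (1/9)x; the wedge Ps − Pb = 5 gives 470/9 + (1/9)x − (970/9 - (1/9)x) = 5, so x' = 272.5.
Then Pb = 970/9 − (1/9)·272.5 = 77.5 and Ps = 470/9 + (1/9)·272.5 = 82.5.
Buyers' price falls by P* − Pb = 80 − 77.5 = 2.5; sellers' price rises by Ps − P* = 82.5 − 80 = 2.5.
So producers capture 2.5/5 = 0.5 of each unit of subsidy.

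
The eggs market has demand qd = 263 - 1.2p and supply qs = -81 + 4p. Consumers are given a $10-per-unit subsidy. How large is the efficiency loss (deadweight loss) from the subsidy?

Deadweight loss = 600/13

Pre-subsidy: 263 - 1.2p = -81 + 4p gives p* = 860/13, q* = 2387/13.
With the rebate, buyers effectively pay pb = ps − 10, where ps is the price sellers receive.
Demand in terms of ps becomes qd = 263 − 1.2(ps − 10) = 275 - 1.2ps. Setting this equal to supply: 275 - 1.2ps = -81 + 4ps, so ps = 890/13.
Buyers pay pb = 890/13 − 10 = 760/13; q' = -81 + 4·(890/13) = 2507/13.
The subsidy expands output by 2507/13 − 2387/13 = 120/13 past the efficient level; on those units the gap between marginal cost and willingness to pay runs from 0 up to 10.
DWL = ½ × 10 × 120/13 = 600/13.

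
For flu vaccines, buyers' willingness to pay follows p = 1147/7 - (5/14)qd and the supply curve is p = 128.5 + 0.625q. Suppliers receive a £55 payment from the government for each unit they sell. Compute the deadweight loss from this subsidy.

Pre-subsidy: 1147/7 - (5/14)q = 128.5 + 0.625q gives q* = 36 and p* = 151.
With the subsidy, sellers receive ps = pb + 55 for each unit, where pb is the price buyers pay.
On the curves, pb = 1147/7 - (5/14)q and ps = 128.5 + 0.625q; the wedge ps − pb = 55 gives 128.5 + 0.625q − (1147/7 - (5/14)q) = 55, so q' = 92.
Then pb = 1147/7 − (5/14)·92 = 131 and ps = 128.5 + 0.625·92 = 186.
The subsidy expands output by 92 − 36 = 56 past the efficient level; on those units the gap between marginal cost and willingness to pay runs from 0 up to 55.
DWL = ½ × 55 × 56 = 1540.

Deadweight loss = £1540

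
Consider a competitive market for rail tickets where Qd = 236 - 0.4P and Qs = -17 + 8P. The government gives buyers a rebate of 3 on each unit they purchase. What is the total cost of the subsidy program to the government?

Government cost = 4727/7

Pre-subsidy: 236 - 0.4P = -17 + 8P gives P* = 1265/42, Q* = 4703/21.
With the rebate, buyers effectively pay Pb = Ps − 3, where Ps is the price sellers receive.
Demand in terms of Ps becomes Qd = 236 − 0.4(Ps − 3) = 237.2 - 0.4Ps. Setting this equal to supply: 237.2 - 0.4Ps = -17 + 8Ps, so Ps = 1271/42.
Buyers pay Pb = 1271/42 − 3 = 1145/42; Q' = -17 + 8·(1271/42) = 4727/21.
Government outlay = subsidy × quantity = 3 × 4727/21 = 4727/7.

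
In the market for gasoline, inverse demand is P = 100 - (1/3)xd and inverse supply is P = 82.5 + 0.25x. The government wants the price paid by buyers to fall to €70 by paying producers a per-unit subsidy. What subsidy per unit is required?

At a buyer price of 70, quantity demanded is 300 − 3·70 = 90.
Sellers supply 90 only when they receive Ps = 82.5 + 0.25·90 = 105.
s = Ps − Pb = 105 − 70 = 35.

Required subsidy s = €35 per unit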